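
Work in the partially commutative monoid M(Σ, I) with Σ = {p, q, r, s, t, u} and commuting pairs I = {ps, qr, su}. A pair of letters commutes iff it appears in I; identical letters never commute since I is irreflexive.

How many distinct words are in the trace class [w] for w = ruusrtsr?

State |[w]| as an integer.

piece 0:r — minimal
piece 1:u rests on {0:r}
piece 2:u rests on {1:u}
piece 3:s rests on {0:r}
piece 4:r rests on {2:u, 3:s}
piece 5:t rests on {4:r}
piece 6:s rests on {5:t}
piece 7:r rests on {6:s}
minimal pieces: {0:r}
ways to finish when only these pieces remain (= sum over removing one remaining piece with nothing left below it):
  1 left: {7}→1
  2 left: {6,7}→1
  3 left: {5,6,7}→1
  4 left: {4,5,6,7}→1
  5 left: {2,4,5,6,7}→1  {3,4,5,6,7}→1
  6 left: {1,2,4,5,6,7}→1  {2,3,4,5,6,7}→2
  placing 0:r first → 3 extensions

3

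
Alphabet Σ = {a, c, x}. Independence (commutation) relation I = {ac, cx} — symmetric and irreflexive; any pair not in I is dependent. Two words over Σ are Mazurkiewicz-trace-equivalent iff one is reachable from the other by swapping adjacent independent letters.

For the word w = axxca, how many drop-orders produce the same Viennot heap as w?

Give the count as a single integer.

#0=a has no predecessor
#1=x depends on [0:a]
#2=x depends on [1:x]
#3=c has no predecessor
#4=a depends on [2:x]
sources: [0:a, 3:c]
N(rest) = Σ N(rest − s) over sources s of rest; N(one piece) = 1:
  size 1 → [3]=1  [4]=1
  size 2 → [2,4]=1  [3,4]=2
  size 3 → [1,2,4]=1  [2,3,4]=3
  first=0(a) contributes 4
  first=3(c) contributes 1
|[w]| = 5

5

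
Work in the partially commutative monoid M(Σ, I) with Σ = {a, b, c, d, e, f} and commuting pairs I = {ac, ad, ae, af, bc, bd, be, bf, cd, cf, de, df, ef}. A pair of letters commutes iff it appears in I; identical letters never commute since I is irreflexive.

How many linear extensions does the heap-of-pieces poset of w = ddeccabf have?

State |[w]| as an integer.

piece 0:d — minimal
piece 1:d rests on {0:d}
piece 2:e — minimal
piece 3:c rests on {2:e}
piece 4:c rests on {3:c}
piece 5:a — minimal
piece 6:b rests on {5:a}
piece 7:f — minimal
minimal pieces: {0:d, 2:e, 5:a, 7:f}
ways to finish when only these pieces remain (= sum over removing one remaining piece with nothing left below it):
  1 left: {1}→1  {4}→1  {6}→1  {7}→1
  2 left: {0,1}→1  {1,4}→2  {1,6}→2  {1,7}→2  {3,4}→1  {4,6}→2  {4,7}→2  {5,6}→1  {6,7}→2
  3 left: {0,1,4}→3  {0,1,6}→3  {0,1,7}→3  {1,3,4}→3  {1,4,6}→6  {1,4,7}→6  {1,5,6}→3  {1,6,7}→6  {2,3,4}→1  {3,4,6}→3  {3,4,7}→3  {4,5,6}→3  {4,6,7}→6  {5,6,7}→3
  4 left: {0,1,3,4}→6  {0,1,4,6}→12  {0,1,4,7}→12  {0,1,5,6}→6  {0,1,6,7}→12  {1,2,3,4}→4  {1,3,4,6}→12  {1,3,4,7}→12  {1,4,5,6}→12  {1,4,6,7}→24  {1,5,6,7}→12  {2,3,4,6}→4  {2,3,4,7}→4  {3,4,5,6}→6  {3,4,6,7}→12  {4,5,6,7}→12
  5 left: {0,1,2,3,4}→10  {0,1,3,4,6}→30  {0,1,3,4,7}→30  {0,1,4,5,6}→30  {0,1,4,6,7}→60  {0,1,5,6,7}→30  {1,2,3,4,6}→20  {1,2,3,4,7}→20  {1,3,4,5,6}→30  {1,3,4,6,7}→60  {1,4,5,6,7}→60  {2,3,4,5,6}→10  {2,3,4,6,7}→20  {3,4,5,6,7}→30
  6 left: {0,1,2,3,4,6}→60  {0,1,2,3,4,7}→60  {0,1,3,4,5,6}→90  {0,1,3,4,6,7}→180  {0,1,4,5,6,7}→180  {1,2,3,4,5,6}→60  {1,2,3,4,6,7}→120  {1,3,4,5,6,7}→180  {2,3,4,5,6,7}→60
  placing 0:d first → 420 extensions
  placing 2:e first → 630 extensions
  placing 5:a first → 420 extensions
  placing 7:f first → 210 extensions
total linear extensions = 1680

1680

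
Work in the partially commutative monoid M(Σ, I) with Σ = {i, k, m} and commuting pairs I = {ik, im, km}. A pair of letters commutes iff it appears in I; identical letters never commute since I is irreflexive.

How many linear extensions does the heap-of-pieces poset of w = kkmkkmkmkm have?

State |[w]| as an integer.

210

piece 0:k — minimal
piece 1:k rests on {0:k}
piece 2:m — minimal
piece 3:k rests on {1:k}
piece 4:k rests on {3:k}
piece 5:m rests on {2:m}
piece 6:k rests on {4:k}
piece 7:m rests on {5:m}
piece 8:k rests on {6:k}
piece 9:m rests on {7:m}
minimal pieces: {0:k, 2:m}
ways to finish when only these pieces remain (= sum over removing one remaining piece with nothing left below it):
  1 left: {8}→1  {9}→1
  2 left: {6,8}→1  {7,9}→1  {8,9}→2
  3 left: {4,6,8}→1  {5,7,9}→1  {6,8,9}→3  {7,8,9}→3
  4 left: {2,5,7,9}→1  {3,4,6,8}→1  {4,6,8,9}→4  {5,7,8,9}→4  {6,7,8,9}→6
  5 left: {1,3,4,6,8}→1  {2,5,7,8,9}→5  {3,4,6,8,9}→5  {4,6,7,8,9}→10  {5,6,7,8,9}→10
  6 left: {0,1,3,4,6,8}→1  {1,3,4,6,8,9}→6  {2,5,6,7,8,9}→15  {3,4,6,7,8,9}→15  {4,5,6,7,8,9}→20
  7 left: {0,1,3,4,6,8,9}→7  {1,3,4,6,7,8,9}→21  {2,4,5,6,7,8,9}→35  {3,4,5,6,7,8,9}→35
  8 left: {0,1,3,4,6,7,8,9}→28  {1,3,4,5,6,7,8,9}→56  {2,3,4,5,6,7,8,9}→70
  placing 0:k first → 126 extensions
  placing 2:m first → 84 extensions
total linear extensions = 210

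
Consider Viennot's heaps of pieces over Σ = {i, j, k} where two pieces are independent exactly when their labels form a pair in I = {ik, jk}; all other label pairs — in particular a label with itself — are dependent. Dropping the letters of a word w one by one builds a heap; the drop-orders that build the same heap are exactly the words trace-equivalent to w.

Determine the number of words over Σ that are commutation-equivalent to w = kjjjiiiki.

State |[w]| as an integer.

36

#0=k has no predecessor
#1=j has no predecessor
#2=j depends on [1:j]
#3=j depends on [2:j]
#4=i depends on [3:j]
#5=i depends on [4:i]
#6=i depends on [5:i]
#7=k depends on [0:k]
#8=i depends on [6:i]
sources: [0:k, 1:j]
N(rest) = Σ N(rest − s) over sources s of rest; N(one piece) = 1:
  size 1 → [7]=1  [8]=1
  size 2 → [0,7]=1  [6,8]=1  [7,8]=2
  size 3 → [0,7,8]=3  [5,6,8]=1  [6,7,8]=3
  size 4 → [0,6,7,8]=6  [4,5,6,8]=1  [5,6,7,8]=4
  size 5 → [0,5,6,7,8]=10  [3,4,5,6,8]=1  [4,5,6,7,8]=5
  size 6 → [0,4,5,6,7,8]=15  [2,3,4,5,6,8]=1  [3,4,5,6,7,8]=6
  size 7 → [0,3,4,5,6,7,8]=21  [1,2,3,4,5,6,8]=1  [2,3,4,5,6,7,8]=7
  first=0(k) contributes 8
  first=1(j) contributes 28
|[w]| = 36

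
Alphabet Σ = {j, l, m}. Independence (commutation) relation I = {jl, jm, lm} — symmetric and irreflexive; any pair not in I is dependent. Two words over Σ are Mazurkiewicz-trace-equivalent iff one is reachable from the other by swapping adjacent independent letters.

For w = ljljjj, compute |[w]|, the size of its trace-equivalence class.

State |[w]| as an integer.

drop 0:l onto floor
drop 1:j onto floor
drop 2:l onto {0:l}
drop 3:j onto {1:j}
drop 4:j onto {3:j}
drop 5:j onto {4:j}
ground layer = {0:l, 1:j}
drop-orders for the pieces not yet dropped (sum over which currently-grounded one goes next):
  1 to go: {2} 1  {5} 1
  2 to go: {0,2} 1  {2,5} 2  {4,5} 1
  3 to go: {0,2,5} 3  {2,4,5} 3  {3,4,5} 1
  4 to go: {0,2,4,5} 6  {1,3,4,5} 1  {2,3,4,5} 4
  if 0:l drops first: 5 orders
  if 1:j drops first: 10 orders
heap linearizations: 15

15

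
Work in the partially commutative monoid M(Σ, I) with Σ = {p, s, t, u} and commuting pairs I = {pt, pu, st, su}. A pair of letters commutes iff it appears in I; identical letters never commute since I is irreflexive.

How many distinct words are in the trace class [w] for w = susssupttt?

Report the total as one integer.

#0=s has no predecessor
#1=u has no predecessor
#2=s depends on [0:s]
#3=s depends on [2:s]
#4=s depends on [3:s]
#5=u depends on [1:u]
#6=p depends on [4:s]
#7=t depends on [5:u]
#8=t depends on [7:t]
#9=t depends on [8:t]
sources: [0:s, 1:u]
N(rest) = Σ N(rest − s) over sources s of rest; N(one piece) = 1:
  size 1 → [6]=1  [9]=1
  size 2 → [4,6]=1  [6,9]=2  [8,9]=1
  size 3 → [3,4,6]=1  [4,6,9]=3  [6,8,9]=3  [7,8,9]=1
  size 4 → [2,3,4,6]=1  [3,4,6,9]=4  [4,6,8,9]=6  [5,7,8,9]=1  [6,7,8,9]=4
  size 5 → [0,2,3,4,6]=1  [1,5,7,8,9]=1  [2,3,4,6,9]=5  [3,4,6,8,9]=10  [4,6,7,8,9]=10  [5,6,7,8,9]=5
  size 6 → [0,2,3,4,6,9]=6  [1,5,6,7,8,9]=6  [2,3,4,6,8,9]=15  [3,4,6,7,8,9]=20  [4,5,6,7,8,9]=15
  size 7 → [0,2,3,4,6,8,9]=21  [1,4,5,6,7,8,9]=21  [2,3,4,6,7,8,9]=35  [3,4,5,6,7,8,9]=35
  size 8 → [0,2,3,4,6,7,8,9]=56  [1,3,4,5,6,7,8,9]=56  [2,3,4,5,6,7,8,9]=70
  first=0(s) contributes 126
  first=1(u) contributes 126
|[w]| = 252

252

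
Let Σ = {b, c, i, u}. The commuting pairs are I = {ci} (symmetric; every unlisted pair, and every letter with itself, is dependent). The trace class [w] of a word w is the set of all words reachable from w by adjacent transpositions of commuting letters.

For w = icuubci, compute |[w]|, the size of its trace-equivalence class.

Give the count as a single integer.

4

0(i) covers ∅
1(c) covers ∅
2(u) covers 0:i, 1:c
3(u) covers 2:u
4(b) covers 3:u
5(c) covers 4:b
6(i) covers 4:b
floor of heap: 0:i, 1:c
completions by unplaced set U, small U first (add the entries for U minus each lowest piece of U):
  |U|=1: {5}:1  {6}:1
  |U|=2: {5,6}:2
  |U|=3: {4,5,6}:2
  |U|=4: {3,4,5,6}:2
  |U|=5: {2,3,4,5,6}:2
  start at 0(i): 2
  start at 1(c): 2
sum over floor = 4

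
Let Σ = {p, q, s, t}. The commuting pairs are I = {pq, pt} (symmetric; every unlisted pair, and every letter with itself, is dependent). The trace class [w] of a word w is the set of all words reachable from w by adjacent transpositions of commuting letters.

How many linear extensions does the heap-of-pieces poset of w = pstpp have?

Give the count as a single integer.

0(p) covers ∅
1(s) covers 0:p
2(t) covers 1:s
3(p) covers 1:s
4(p) covers 3:p
floor of heap: 0:p
completions by unplaced set U, small U first (add the entries for U minus each lowest piece of U):
  |U|=1: {2}:1  {4}:1
  |U|=2: {2,4}:2  {3,4}:1
  |U|=3: {2,3,4}:3
  start at 0(p): 3

3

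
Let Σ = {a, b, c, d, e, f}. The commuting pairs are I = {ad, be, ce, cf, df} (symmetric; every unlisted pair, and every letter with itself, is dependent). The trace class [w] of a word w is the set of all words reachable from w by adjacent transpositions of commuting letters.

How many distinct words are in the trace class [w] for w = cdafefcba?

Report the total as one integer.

#0=c has no predecessor
#1=d depends on [0:c]
#2=a depends on [0:c]
#3=f depends on [2:a]
#4=e depends on [1:d, 3:f]
#5=f depends on [4:e]
#6=c depends on [1:d, 2:a]
#7=b depends on [5:f, 6:c]
#8=a depends on [7:b]
sources: [0:c]
N(rest) = Σ N(rest − s) over sources s of rest; N(one piece) = 1:
  size 1 → [8]=1
  size 2 → [7,8]=1
  size 3 → [5,7,8]=1  [6,7,8]=1
  size 4 → [4,5,7,8]=1  [5,6,7,8]=2
  size 5 → [3,4,5,7,8]=1  [4,5,6,7,8]=3
  size 6 → [1,4,5,6,7,8]=3  [3,4,5,6,7,8]=4
  size 7 → [1,3,4,5,6,7,8]=7  [2,3,4,5,6,7,8]=4
  first=0(c) contributes 11

11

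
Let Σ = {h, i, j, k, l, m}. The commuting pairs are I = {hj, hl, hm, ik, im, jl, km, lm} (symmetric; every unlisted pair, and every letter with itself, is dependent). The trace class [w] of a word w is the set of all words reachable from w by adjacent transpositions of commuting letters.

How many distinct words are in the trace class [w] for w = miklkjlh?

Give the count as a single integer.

72

0(m) covers ∅
1(i) covers ∅
2(k) covers ∅
3(l) covers 1:i, 2:k
4(k) covers 3:l
5(j) covers 0:m, 4:k
6(l) covers 4:k
7(h) covers 4:k
floor of heap: 0:m, 1:i, 2:k
completions by unplaced set U, small U first (add the entries for U minus each lowest piece of U):
  |U|=1: {5}:1  {6}:1  {7}:1
  |U|=2: {0,5}:1  {5,6}:2  {5,7}:2  {6,7}:2
  |U|=3: {0,5,6}:3  {0,5,7}:3  {5,6,7}:6
  |U|=4: {0,5,6,7}:12  {4,5,6,7}:6
  |U|=5: {0,4,5,6,7}:18  {3,4,5,6,7}:6
  |U|=6: {0,3,4,5,6,7}:24  {1,3,4,5,6,7}:6  {2,3,4,5,6,7}:6
  start at 0(m): 12
  start at 1(i): 30
  start at 2(k): 30
sum over floor = 72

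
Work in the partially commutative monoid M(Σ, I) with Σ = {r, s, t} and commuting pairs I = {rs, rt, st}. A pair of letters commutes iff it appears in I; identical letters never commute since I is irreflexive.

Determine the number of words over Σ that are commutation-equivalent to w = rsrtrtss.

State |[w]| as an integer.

#0=r has no predecessor
#1=s has no predecessor
#2=r depends on [0:r]
#3=t has no predecessor
#4=r depends on [2:r]
#5=t depends on [3:t]
#6=s depends on [1:s]
#7=s depends on [6:s]
sources: [0:r, 1:s, 3:t]
N(rest) = Σ N(rest − s) over sources s of rest; N(one piece) = 1:
  size 1 → [4]=1  [5]=1  [7]=1
  size 2 → [2,4]=1  [3,5]=1  [4,5]=2  [4,7]=2  [5,7]=2  [6,7]=1
  size 3 → [0,2,4]=1  [1,6,7]=1  [2,4,5]=3  [2,4,7]=3  [3,4,5]=3  [3,5,7]=3  [4,5,7]=6  [4,6,7]=3  [5,6,7]=3
  size 4 → [0,2,4,5]=4  [0,2,4,7]=4  [1,4,6,7]=4  [1,5,6,7]=4  [2,3,4,5]=6  [2,4,5,7]=12  [2,4,6,7]=6  [3,4,5,7]=12  [3,5,6,7]=6  [4,5,6,7]=12
  size 5 → [0,2,3,4,5]=10  [0,2,4,5,7]=20  [0,2,4,6,7]=10  [1,2,4,6,7]=10  [1,3,5,6,7]=10  [1,4,5,6,7]=20  [2,3,4,5,7]=30  [2,4,5,6,7]=30  [3,4,5,6,7]=30
  size 6 → [0,1,2,4,6,7]=20  [0,2,3,4,5,7]=60  [0,2,4,5,6,7]=60  [1,2,4,5,6,7]=60  [1,3,4,5,6,7]=60  [2,3,4,5,6,7]=90
  first=0(r) contributes 210
  first=1(s) contributes 210
  first=3(t) contributes 140
|[w]| = 560

560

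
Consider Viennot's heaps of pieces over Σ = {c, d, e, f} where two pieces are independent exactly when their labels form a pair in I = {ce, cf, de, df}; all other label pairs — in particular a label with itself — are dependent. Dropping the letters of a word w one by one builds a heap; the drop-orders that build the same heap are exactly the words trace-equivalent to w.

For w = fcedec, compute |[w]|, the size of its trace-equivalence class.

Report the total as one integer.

20

drop 0:f onto floor
drop 1:c onto floor
drop 2:e onto {0:f}
drop 3:d onto {1:c}
drop 4:e onto {2:e}
drop 5:c onto {3:d}
ground layer = {0:f, 1:c}
drop-orders for the pieces not yet dropped (sum over which currently-grounded one goes next):
  1 to go: {4} 1  {5} 1
  2 to go: {2,4} 1  {3,5} 1  {4,5} 2
  3 to go: {0,2,4} 1  {1,3,5} 1  {2,4,5} 3  {3,4,5} 3
  4 to go: {0,2,4,5} 4  {1,3,4,5} 4  {2,3,4,5} 6
  if 0:f drops first: 10 orders
  if 1:c drops first: 10 orders
heap linearizations: 20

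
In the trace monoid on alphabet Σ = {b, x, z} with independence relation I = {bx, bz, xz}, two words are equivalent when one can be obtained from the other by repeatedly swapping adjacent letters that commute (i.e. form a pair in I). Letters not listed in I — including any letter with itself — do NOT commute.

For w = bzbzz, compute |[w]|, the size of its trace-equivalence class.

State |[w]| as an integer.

10

piece 0:b — minimal
piece 1:z — minimal
piece 2:b rests on {0:b}
piece 3:z rests on {1:z}
piece 4:z rests on {3:z}
minimal pieces: {0:b, 1:z}
ways to finish when only these pieces remain (= sum over removing one remaining piece with nothing left below it):
  1 left: {2}→1  {4}→1
  2 left: {0,2}→1  {2,4}→2  {3,4}→1
  3 left: {0,2,4}→3  {1,3,4}→1  {2,3,4}→3
  placing 0:b first → 4 extensions
  placing 1:z first → 6 extensions
total linear extensions = 10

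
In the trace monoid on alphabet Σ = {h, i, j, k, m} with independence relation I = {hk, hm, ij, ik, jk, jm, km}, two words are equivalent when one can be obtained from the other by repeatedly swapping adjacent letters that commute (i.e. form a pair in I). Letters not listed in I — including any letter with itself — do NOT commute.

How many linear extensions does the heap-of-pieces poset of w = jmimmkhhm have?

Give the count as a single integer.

360

#0=j has no predecessor
#1=m has no predecessor
#2=i depends on [1:m]
#3=m depends on [2:i]
#4=m depends on [3:m]
#5=k has no predecessor
#6=h depends on [0:j, 2:i]
#7=h depends on [6:h]
#8=m depends on [4:m]
sources: [0:j, 1:m, 5:k]
N(rest) = Σ N(rest − s) over sources s of rest; N(one piece) = 1:
  size 1 → [5]=1  [7]=1  [8]=1
  size 2 → [4,8]=1  [5,7]=2  [5,8]=2  [6,7]=1  [7,8]=2
  size 3 → [0,6,7]=1  [3,4,8]=1  [4,5,8]=3  [4,7,8]=3  [5,6,7]=3  [5,7,8]=6  [6,7,8]=3
  size 4 → [0,5,6,7]=4  [0,6,7,8]=4  [3,4,5,8]=4  [3,4,7,8]=4  [4,5,7,8]=12  [4,6,7,8]=6  [5,6,7,8]=12
  size 5 → [0,4,6,7,8]=10  [0,5,6,7,8]=20  [3,4,5,7,8]=20  [3,4,6,7,8]=10  [4,5,6,7,8]=30
  size 6 → [0,3,4,6,7,8]=20  [0,4,5,6,7,8]=60  [2,3,4,6,7,8]=10  [3,4,5,6,7,8]=60
  size 7 → [0,2,3,4,6,7,8]=30  [0,3,4,5,6,7,8]=140  [1,2,3,4,6,7,8]=10  [2,3,4,5,6,7,8]=70
  first=0(j) contributes 80
  first=1(m) contributes 240
  first=5(k) contributes 40
|[w]| = 360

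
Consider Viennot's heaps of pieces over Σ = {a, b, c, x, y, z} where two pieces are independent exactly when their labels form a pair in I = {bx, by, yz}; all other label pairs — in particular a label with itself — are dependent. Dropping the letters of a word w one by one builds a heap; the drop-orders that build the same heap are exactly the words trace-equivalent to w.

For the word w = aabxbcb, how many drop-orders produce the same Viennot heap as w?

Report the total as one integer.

3

drop 0:a onto floor
drop 1:a onto {0:a}
drop 2:b onto {1:a}
drop 3:x onto {1:a}
drop 4:b onto {2:b}
drop 5:c onto {3:x, 4:b}
drop 6:b onto {5:c}
ground layer = {0:a}
drop-orders for the pieces not yet dropped (sum over which currently-grounded one goes next):
  1 to go: {6} 1
  2 to go: {5,6} 1
  3 to go: {3,5,6} 1  {4,5,6} 1
  4 to go: {2,4,5,6} 1  {3,4,5,6} 2
  5 to go: {2,3,4,5,6} 3
  if 0:a drops first: 3 orders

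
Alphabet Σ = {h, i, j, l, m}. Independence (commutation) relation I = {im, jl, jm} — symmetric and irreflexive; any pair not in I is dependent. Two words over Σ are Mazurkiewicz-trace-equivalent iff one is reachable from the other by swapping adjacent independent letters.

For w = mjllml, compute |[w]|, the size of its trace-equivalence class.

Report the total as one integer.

piece 0:m — minimal
piece 1:j — minimal
piece 2:l rests on {0:m}
piece 3:l rests on {2:l}
piece 4:m rests on {3:l}
piece 5:l rests on {4:m}
minimal pieces: {0:m, 1:j}
ways to finish when only these pieces remain (= sum over removing one remaining piece with nothing left below it):
  1 left: {1}→1  {5}→1
  2 left: {1,5}→2  {4,5}→1
  3 left: {1,4,5}→3  {3,4,5}→1
  4 left: {1,3,4,5}→4  {2,3,4,5}→1
  placing 0:m first → 5 extensions
  placing 1:j first → 1 extensions
total linear extensions = 6

6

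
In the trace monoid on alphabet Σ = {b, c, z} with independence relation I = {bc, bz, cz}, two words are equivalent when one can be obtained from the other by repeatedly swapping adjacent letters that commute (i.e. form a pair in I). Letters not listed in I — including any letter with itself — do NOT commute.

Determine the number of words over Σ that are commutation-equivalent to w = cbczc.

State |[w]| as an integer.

0(c) covers ∅
1(b) covers ∅
2(c) covers 0:c
3(z) covers ∅
4(c) covers 2:c
floor of heap: 0:c, 1:b, 3:z
completions by unplaced set U, small U first (add the entries for U minus each lowest piece of U):
  |U|=1: {1}:1  {3}:1  {4}:1
  |U|=2: {1,3}:2  {1,4}:2  {2,4}:1  {3,4}:2
  |U|=3: {0,2,4}:1  {1,2,4}:3  {1,3,4}:6  {2,3,4}:3
  start at 0(c): 12
  start at 1(b): 4
  start at 3(z): 4
sum over floor = 20

20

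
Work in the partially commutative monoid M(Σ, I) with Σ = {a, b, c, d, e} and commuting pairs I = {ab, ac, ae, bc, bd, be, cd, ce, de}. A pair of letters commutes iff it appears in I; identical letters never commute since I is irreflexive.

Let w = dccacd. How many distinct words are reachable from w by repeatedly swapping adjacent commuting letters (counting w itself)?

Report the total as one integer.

piece 0:d — minimal
piece 1:c — minimal
piece 2:c rests on {1:c}
piece 3:a rests on {0:d}
piece 4:c rests on {2:c}
piece 5:d rests on {3:a}
minimal pieces: {0:d, 1:c}
ways to finish when only these pieces remain (= sum over removing one remaining piece with nothing left below it):
  1 left: {4}→1  {5}→1
  2 left: {2,4}→1  {3,5}→1  {4,5}→2
  3 left: {0,3,5}→1  {1,2,4}→1  {2,4,5}→3  {3,4,5}→3
  4 left: {0,3,4,5}→4  {1,2,4,5}→4  {2,3,4,5}→6
  placing 0:d first → 10 extensions
  placing 1:c first → 10 extensions
total linear extensions = 20

20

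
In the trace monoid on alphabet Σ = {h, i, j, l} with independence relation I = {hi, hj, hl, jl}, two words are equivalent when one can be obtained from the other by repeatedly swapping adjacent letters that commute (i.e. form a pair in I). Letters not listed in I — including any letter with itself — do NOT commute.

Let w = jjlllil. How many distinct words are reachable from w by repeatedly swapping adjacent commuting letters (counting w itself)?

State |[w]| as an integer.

10

#0=j has no predecessor
#1=j depends on [0:j]
#2=l has no predecessor
#3=l depends on [2:l]
#4=l depends on [3:l]
#5=i depends on [1:j, 4:l]
#6=l depends on [5:i]
sources: [0:j, 2:l]
N(rest) = Σ N(rest − s) over sources s of rest; N(one piece) = 1:
  size 1 → [6]=1
  size 2 → [5,6]=1
  size 3 → [1,5,6]=1  [4,5,6]=1
  size 4 → [0,1,5,6]=1  [1,4,5,6]=2  [3,4,5,6]=1
  size 5 → [0,1,4,5,6]=3  [1,3,4,5,6]=3  [2,3,4,5,6]=1
  first=0(j) contributes 4
  first=2(l) contributes 6
|[w]| = 10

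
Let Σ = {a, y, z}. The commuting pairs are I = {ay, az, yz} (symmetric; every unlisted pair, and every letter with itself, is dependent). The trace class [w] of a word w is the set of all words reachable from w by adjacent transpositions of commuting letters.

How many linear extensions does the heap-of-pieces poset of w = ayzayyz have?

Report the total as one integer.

210

#0=a has no predecessor
#1=y has no predecessor
#2=z has no predecessor
#3=a depends on [0:a]
#4=y depends on [1:y]
#5=y depends on [4:y]
#6=z depends on [2:z]
sources: [0:a, 1:y, 2:z]
N(rest) = Σ N(rest − s) over sources s of rest; N(one piece) = 1:
  size 1 → [3]=1  [5]=1  [6]=1
  size 2 → [0,3]=1  [2,6]=1  [3,5]=2  [3,6]=2  [4,5]=1  [5,6]=2
  size 3 → [0,3,5]=3  [0,3,6]=3  [1,4,5]=1  [2,3,6]=3  [2,5,6]=3  [3,4,5]=3  [3,5,6]=6  [4,5,6]=3
  size 4 → [0,2,3,6]=6  [0,3,4,5]=6  [0,3,5,6]=12  [1,3,4,5]=4  [1,4,5,6]=4  [2,3,5,6]=12  [2,4,5,6]=6  [3,4,5,6]=12
  size 5 → [0,1,3,4,5]=10  [0,2,3,5,6]=30  [0,3,4,5,6]=30  [1,2,4,5,6]=10  [1,3,4,5,6]=20  [2,3,4,5,6]=30
  first=0(a) contributes 60
  first=1(y) contributes 90
  first=2(z) contributes 60
|[w]| = 210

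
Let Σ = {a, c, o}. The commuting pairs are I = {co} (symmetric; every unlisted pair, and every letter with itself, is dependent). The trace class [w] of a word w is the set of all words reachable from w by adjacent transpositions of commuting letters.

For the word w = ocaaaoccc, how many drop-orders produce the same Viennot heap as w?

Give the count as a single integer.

8

0(o) covers ∅
1(c) covers ∅
2(a) covers 0:o, 1:c
3(a) covers 2:a
4(a) covers 3:a
5(o) covers 4:a
6(c) covers 4:a
7(c) covers 6:c
8(c) covers 7:c
floor of heap: 0:o, 1:c
completions by unplaced set U, small U first (add the entries for U minus each lowest piece of U):
  |U|=1: {5}:1  {8}:1
  |U|=2: {5,8}:2  {7,8}:1
  |U|=3: {5,7,8}:3  {6,7,8}:1
  |U|=4: {5,6,7,8}:4
  |U|=5: {4,5,6,7,8}:4
  |U|=6: {3,4,5,6,7,8}:4
  |U|=7: {2,3,4,5,6,7,8}:4
  start at 0(o): 4
  start at 1(c): 4
sum over floor = 8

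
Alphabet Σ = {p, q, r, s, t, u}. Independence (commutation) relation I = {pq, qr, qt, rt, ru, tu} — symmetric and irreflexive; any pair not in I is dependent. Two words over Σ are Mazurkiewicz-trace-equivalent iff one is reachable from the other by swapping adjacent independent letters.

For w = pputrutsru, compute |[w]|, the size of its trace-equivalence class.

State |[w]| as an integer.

0(p) covers ∅
1(p) covers 0:p
2(u) covers 1:p
3(t) covers 1:p
4(r) covers 1:p
5(u) covers 2:u
6(t) covers 3:t
7(s) covers 4:r, 5:u, 6:t
8(r) covers 7:s
9(u) covers 7:s
floor of heap: 0:p
completions by unplaced set U, small U first (add the entries for U minus each lowest piece of U):
  |U|=1: {8}:1  {9}:1
  |U|=2: {8,9}:2
  |U|=3: {7,8,9}:2
  |U|=4: {4,7,8,9}:2  {5,7,8,9}:2  {6,7,8,9}:2
  |U|=5: {2,5,7,8,9}:2  {3,6,7,8,9}:2  {4,5,7,8,9}:4  {4,6,7,8,9}:4  {5,6,7,8,9}:4
  |U|=6: {2,4,5,7,8,9}:6  {2,5,6,7,8,9}:6  {3,4,6,7,8,9}:6  {3,5,6,7,8,9}:6  {4,5,6,7,8,9}:12
  |U|=7: {2,3,5,6,7,8,9}:12  {2,4,5,6,7,8,9}:24  {3,4,5,6,7,8,9}:24
  |U|=8: {2,3,4,5,6,7,8,9}:60
  start at 0(p): 60

60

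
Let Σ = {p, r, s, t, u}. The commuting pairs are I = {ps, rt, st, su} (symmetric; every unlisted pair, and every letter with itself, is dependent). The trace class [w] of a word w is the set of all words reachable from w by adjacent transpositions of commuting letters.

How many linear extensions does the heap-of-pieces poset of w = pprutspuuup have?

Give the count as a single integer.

drop 0:p onto floor
drop 1:p onto {0:p}
drop 2:r onto {1:p}
drop 3:u onto {2:r}
drop 4:t onto {3:u}
drop 5:s onto {2:r}
drop 6:p onto {4:t}
drop 7:u onto {6:p}
drop 8:u onto {7:u}
drop 9:u onto {8:u}
drop 10:p onto {9:u}
ground layer = {0:p}
drop-orders for the pieces not yet dropped (sum over which currently-grounded one goes next):
  1 to go: {5} 1  {10} 1
  2 to go: {5,10} 2  {9,10} 1
  3 to go: {5,9,10} 3  {8,9,10} 1
  4 to go: {5,8,9,10} 4  {7,8,9,10} 1
  5 to go: {5,7,8,9,10} 5  {6,7,8,9,10} 1
  6 to go: {4,6,7,8,9,10} 1  {5,6,7,8,9,10} 6
  7 to go: {3,4,6,7,8,9,10} 1  {4,5,6,7,8,9,10} 7
  8 to go: {3,4,5,6,7,8,9,10} 8
  9 to go: {2,3,4,5,6,7,8,9,10} 8
  if 0:p drops first: 8 orders

8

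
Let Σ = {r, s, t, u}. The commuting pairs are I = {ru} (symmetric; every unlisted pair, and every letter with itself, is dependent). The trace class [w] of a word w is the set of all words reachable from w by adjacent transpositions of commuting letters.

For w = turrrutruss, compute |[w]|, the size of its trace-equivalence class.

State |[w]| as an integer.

piece 0:t — minimal
piece 1:u rests on {0:t}
piece 2:r rests on {0:t}
piece 3:r rests on {2:r}
piece 4:r rests on {3:r}
piece 5:u rests on {1:u}
piece 6:t rests on {4:r, 5:u}
piece 7:r rests on {6:t}
piece 8:u rests on {6:t}
piece 9:s rests on {7:r, 8:u}
piece 10:s rests on {9:s}
minimal pieces: {0:t}
ways to finish when only these pieces remain (= sum over removing one remaining piece with nothing left below it):
  1 left: {10}→1
  2 left: {9,10}→1
  3 left: {7,9,10}→1  {8,9,10}→1
  4 left: {7,8,9,10}→2
  5 left: {6,7,8,9,10}→2
  6 left: {4,6,7,8,9,10}→2  {5,6,7,8,9,10}→2
  7 left: {1,5,6,7,8,9,10}→2  {3,4,6,7,8,9,10}→2  {4,5,6,7,8,9,10}→4
  8 left: {1,4,5,6,7,8,9,10}→6  {2,3,4,6,7,8,9,10}→2  {3,4,5,6,7,8,9,10}→6
  9 left: {1,3,4,5,6,7,8,9,10}→12  {2,3,4,5,6,7,8,9,10}→8
  placing 0:t first → 20 extensions

20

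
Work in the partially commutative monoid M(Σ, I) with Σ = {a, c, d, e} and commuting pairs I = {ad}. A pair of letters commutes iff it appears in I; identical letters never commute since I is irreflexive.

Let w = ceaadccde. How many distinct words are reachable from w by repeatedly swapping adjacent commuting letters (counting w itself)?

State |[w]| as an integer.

3

piece 0:c — minimal
piece 1:e rests on {0:c}
piece 2:a rests on {1:e}
piece 3:a rests on {2:a}
piece 4:d rests on {1:e}
piece 5:c rests on {3:a, 4:d}
piece 6:c rests on {5:c}
piece 7:d rests on {6:c}
piece 8:e rests on {7:d}
minimal pieces: {0:c}
ways to finish when only these pieces remain (= sum over removing one remaining piece with nothing left below it):
  1 left: {8}→1
  2 left: {7,8}→1
  3 left: {6,7,8}→1
  4 left: {5,6,7,8}→1
  5 left: {3,5,6,7,8}→1  {4,5,6,7,8}→1
  6 left: {2,3,5,6,7,8}→1  {3,4,5,6,7,8}→2
  7 left: {2,3,4,5,6,7,8}→3
  placing 0:c first → 3 extensions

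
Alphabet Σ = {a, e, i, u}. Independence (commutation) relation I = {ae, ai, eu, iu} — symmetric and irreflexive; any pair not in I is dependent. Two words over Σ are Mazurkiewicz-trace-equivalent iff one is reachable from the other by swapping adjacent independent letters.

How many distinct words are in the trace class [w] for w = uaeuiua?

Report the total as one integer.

21

#0=u has no predecessor
#1=a depends on [0:u]
#2=e has no predecessor
#3=u depends on [1:a]
#4=i depends on [2:e]
#5=u depends on [3:u]
#6=a depends on [5:u]
sources: [0:u, 2:e]
N(rest) = Σ N(rest − s) over sources s of rest; N(one piece) = 1:
  size 1 → [4]=1  [6]=1
  size 2 → [2,4]=1  [4,6]=2  [5,6]=1
  size 3 → [2,4,6]=3  [3,5,6]=1  [4,5,6]=3
  size 4 → [1,3,5,6]=1  [2,4,5,6]=6  [3,4,5,6]=4
  size 5 → [0,1,3,5,6]=1  [1,3,4,5,6]=5  [2,3,4,5,6]=10
  first=0(u) contributes 15
  first=2(e) contributes 6
|[w]| = 21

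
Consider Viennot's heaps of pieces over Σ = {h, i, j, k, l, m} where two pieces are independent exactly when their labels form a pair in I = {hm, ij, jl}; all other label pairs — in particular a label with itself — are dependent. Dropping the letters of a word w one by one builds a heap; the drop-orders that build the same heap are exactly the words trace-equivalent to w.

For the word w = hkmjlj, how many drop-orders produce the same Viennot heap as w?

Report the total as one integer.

3

#0=h has no predecessor
#1=k depends on [0:h]
#2=m depends on [1:k]
#3=j depends on [2:m]
#4=l depends on [2:m]
#5=j depends on [3:j]
sources: [0:h]
N(rest) = Σ N(rest − s) over sources s of rest; N(one piece) = 1:
  size 1 → [4]=1  [5]=1
  size 2 → [3,5]=1  [4,5]=2
  size 3 → [3,4,5]=3
  size 4 → [2,3,4,5]=3
  first=0(h) contributes 3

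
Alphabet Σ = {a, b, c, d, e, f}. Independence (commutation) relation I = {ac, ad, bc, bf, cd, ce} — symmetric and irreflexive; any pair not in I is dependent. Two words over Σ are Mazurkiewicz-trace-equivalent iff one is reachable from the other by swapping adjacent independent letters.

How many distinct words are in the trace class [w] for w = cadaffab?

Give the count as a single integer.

12

#0=c has no predecessor
#1=a has no predecessor
#2=d has no predecessor
#3=a depends on [1:a]
#4=f depends on [0:c, 2:d, 3:a]
#5=f depends on [4:f]
#6=a depends on [5:f]
#7=b depends on [6:a]
sources: [0:c, 1:a, 2:d]
N(rest) = Σ N(rest − s) over sources s of rest; N(one piece) = 1:
  size 1 → [7]=1
  size 2 → [6,7]=1
  size 3 → [5,6,7]=1
  size 4 → [4,5,6,7]=1
  size 5 → [0,4,5,6,7]=1  [2,4,5,6,7]=1  [3,4,5,6,7]=1
  size 6 → [0,2,4,5,6,7]=2  [0,3,4,5,6,7]=2  [1,3,4,5,6,7]=1  [2,3,4,5,6,7]=2
  first=0(c) contributes 3
  first=1(a) contributes 6
  first=2(d) contributes 3
|[w]| = 12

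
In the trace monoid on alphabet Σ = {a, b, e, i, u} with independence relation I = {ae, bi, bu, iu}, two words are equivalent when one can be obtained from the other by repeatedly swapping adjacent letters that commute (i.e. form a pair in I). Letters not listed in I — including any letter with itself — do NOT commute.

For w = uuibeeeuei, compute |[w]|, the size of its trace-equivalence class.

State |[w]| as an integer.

0(u) covers ∅
1(u) covers 0:u
2(i) covers ∅
3(b) covers ∅
4(e) covers 1:u, 2:i, 3:b
5(e) covers 4:e
6(e) covers 5:e
7(u) covers 6:e
8(e) covers 7:u
9(i) covers 8:e
floor of heap: 0:u, 2:i, 3:b
completions by unplaced set U, small U first (add the entries for U minus each lowest piece of U):
  |U|=1: {9}:1
  |U|=2: {8,9}:1
  |U|=3: {7,8,9}:1
  |U|=4: {6,7,8,9}:1
  |U|=5: {5,6,7,8,9}:1
  |U|=6: {4,5,6,7,8,9}:1
  |U|=7: {1,4,5,6,7,8,9}:1  {2,4,5,6,7,8,9}:1  {3,4,5,6,7,8,9}:1
  |U|=8: {0,1,4,5,6,7,8,9}:1  {1,2,4,5,6,7,8,9}:2  {1,3,4,5,6,7,8,9}:2  {2,3,4,5,6,7,8,9}:2
  start at 0(u): 6
  start at 2(i): 3
  start at 3(b): 3
sum over floor = 12

12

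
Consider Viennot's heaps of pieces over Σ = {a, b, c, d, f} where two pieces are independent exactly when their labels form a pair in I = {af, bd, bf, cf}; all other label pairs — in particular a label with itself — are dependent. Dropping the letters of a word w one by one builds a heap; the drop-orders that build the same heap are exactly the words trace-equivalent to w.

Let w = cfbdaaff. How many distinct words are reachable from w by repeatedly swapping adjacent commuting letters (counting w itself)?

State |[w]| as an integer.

0(c) covers ∅
1(f) covers ∅
2(b) covers 0:c
3(d) covers 0:c, 1:f
4(a) covers 2:b, 3:d
5(a) covers 4:a
6(f) covers 3:d
7(f) covers 6:f
floor of heap: 0:c, 1:f
completions by unplaced set U, small U first (add the entries for U minus each lowest piece of U):
  |U|=1: {5}:1  {7}:1
  |U|=2: {4,5}:1  {5,7}:2  {6,7}:1
  |U|=3: {2,4,5}:1  {4,5,7}:3  {5,6,7}:3
  |U|=4: {2,4,5,7}:4  {4,5,6,7}:6
  |U|=5: {2,4,5,6,7}:10  {3,4,5,6,7}:6
  |U|=6: {1,3,4,5,6,7}:6  {2,3,4,5,6,7}:16
  start at 0(c): 22
  start at 1(f): 16
sum over floor = 38

38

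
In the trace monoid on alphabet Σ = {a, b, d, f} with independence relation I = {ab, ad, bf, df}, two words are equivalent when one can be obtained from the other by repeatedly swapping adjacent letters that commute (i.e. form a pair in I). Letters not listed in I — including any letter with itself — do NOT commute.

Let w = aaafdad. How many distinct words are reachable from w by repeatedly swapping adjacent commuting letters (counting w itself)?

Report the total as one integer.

21

#0=a has no predecessor
#1=a depends on [0:a]
#2=a depends on [1:a]
#3=f depends on [2:a]
#4=d has no predecessor
#5=a depends on [3:f]
#6=d depends on [4:d]
sources: [0:a, 4:d]
N(rest) = Σ N(rest − s) over sources s of rest; N(one piece) = 1:
  size 1 → [5]=1  [6]=1
  size 2 → [3,5]=1  [4,6]=1  [5,6]=2
  size 3 → [2,3,5]=1  [3,5,6]=3  [4,5,6]=3
  size 4 → [1,2,3,5]=1  [2,3,5,6]=4  [3,4,5,6]=6
  size 5 → [0,1,2,3,5]=1  [1,2,3,5,6]=5  [2,3,4,5,6]=10
  first=0(a) contributes 15
  first=4(d) contributes 6
|[w]| = 21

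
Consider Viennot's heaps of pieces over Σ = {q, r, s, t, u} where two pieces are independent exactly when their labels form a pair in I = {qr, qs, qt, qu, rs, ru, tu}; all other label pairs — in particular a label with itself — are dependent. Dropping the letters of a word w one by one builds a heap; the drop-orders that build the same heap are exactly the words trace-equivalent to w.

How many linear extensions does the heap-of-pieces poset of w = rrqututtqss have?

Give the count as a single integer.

1155

drop 0:r onto floor
drop 1:r onto {0:r}
drop 2:q onto floor
drop 3:u onto floor
drop 4:t onto {1:r}
drop 5:u onto {3:u}
drop 6:t onto {4:t}
drop 7:t onto {6:t}
drop 8:q onto {2:q}
drop 9:s onto {5:u, 7:t}
drop 10:s onto {9:s}
ground layer = {0:r, 2:q, 3:u}
drop-orders for the pieces not yet dropped (sum over which currently-grounded one goes next):
  1 to go: {8} 1  {10} 1
  2 to go: {2,8} 1  {8,10} 2  {9,10} 1
  3 to go: {2,8,10} 3  {5,9,10} 1  {7,9,10} 1  {8,9,10} 3
  4 to go: {2,8,9,10} 6  {3,5,9,10} 1  {5,7,9,10} 2  {5,8,9,10} 4  {6,7,9,10} 1  {7,8,9,10} 4
  5 to go: {2,5,8,9,10} 10  {2,7,8,9,10} 10  {3,5,7,9,10} 3  {3,5,8,9,10} 5  {4,6,7,9,10} 1  {5,6,7,9,10} 3  {5,7,8,9,10} 10  {6,7,8,9,10} 5
  6 to go: {1,4,6,7,9,10} 1  {2,3,5,8,9,10} 15  {2,5,7,8,9,10} 30  {2,6,7,8,9,10} 15  {3,5,6,7,9,10} 6  {3,5,7,8,9,10} 18  {4,5,6,7,9,10} 4  {4,6,7,8,9,10} 6  {5,6,7,8,9,10} 18
  7 to go: {0,1,4,6,7,9,10} 1  {1,4,5,6,7,9,10} 5  {1,4,6,7,8,9,10} 7  {2,3,5,7,8,9,10} 63  {2,4,6,7,8,9,10} 21  {2,5,6,7,8,9,10} 63  {3,4,5,6,7,9,10} 10  {3,5,6,7,8,9,10} 42  {4,5,6,7,8,9,10} 28
  8 to go: {0,1,4,5,6,7,9,10} 6  {0,1,4,6,7,8,9,10} 8  {1,2,4,6,7,8,9,10} 28  {1,3,4,5,6,7,9,10} 15  {1,4,5,6,7,8,9,10} 40  {2,3,5,6,7,8,9,10} 168  {2,4,5,6,7,8,9,10} 112  {3,4,5,6,7,8,9,10} 80
  9 to go: {0,1,2,4,6,7,8,9,10} 36  {0,1,3,4,5,6,7,9,10} 21  {0,1,4,5,6,7,8,9,10} 54  {1,2,4,5,6,7,8,9,10} 180  {1,3,4,5,6,7,8,9,10} 135  {2,3,4,5,6,7,8,9,10} 360
  if 0:r drops first: 675 orders
  if 2:q drops first: 210 orders
  if 3:u drops first: 270 orders
heap linearizations: 1155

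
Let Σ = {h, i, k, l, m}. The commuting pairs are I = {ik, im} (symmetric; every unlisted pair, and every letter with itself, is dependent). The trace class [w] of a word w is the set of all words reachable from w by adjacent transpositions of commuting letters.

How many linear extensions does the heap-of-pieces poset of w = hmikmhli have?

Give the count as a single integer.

4

0(h) covers ∅
1(m) covers 0:h
2(i) covers 0:h
3(k) covers 1:m
4(m) covers 3:k
5(h) covers 2:i, 4:m
6(l) covers 5:h
7(i) covers 6:l
floor of heap: 0:h
completions by unplaced set U, small U first (add the entries for U minus each lowest piece of U):
  |U|=1: {7}:1
  |U|=2: {6,7}:1
  |U|=3: {5,6,7}:1
  |U|=4: {2,5,6,7}:1  {4,5,6,7}:1
  |U|=5: {2,4,5,6,7}:2  {3,4,5,6,7}:1
  |U|=6: {1,3,4,5,6,7}:1  {2,3,4,5,6,7}:3
  start at 0(h): 4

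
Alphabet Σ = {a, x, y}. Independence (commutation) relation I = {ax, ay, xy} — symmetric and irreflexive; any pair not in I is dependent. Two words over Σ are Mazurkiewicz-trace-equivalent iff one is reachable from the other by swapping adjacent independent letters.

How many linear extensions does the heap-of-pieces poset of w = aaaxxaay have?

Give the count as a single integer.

piece 0:a — minimal
piece 1:a rests on {0:a}
piece 2:a rests on {1:a}
piece 3:x — minimal
piece 4:x rests on {3:x}
piece 5:a rests on {2:a}
piece 6:a rests on {5:a}
piece 7:y — minimal
minimal pieces: {0:a, 3:x, 7:y}
ways to finish when only these pieces remain (= sum over removing one remaining piece with nothing left below it):
  1 left: {4}→1  {6}→1  {7}→1
  2 left: {3,4}→1  {4,6}→2  {4,7}→2  {5,6}→1  {6,7}→2
  3 left: {2,5,6}→1  {3,4,6}→3  {3,4,7}→3  {4,5,6}→3  {4,6,7}→6  {5,6,7}→3
  4 left: {1,2,5,6}→1  {2,4,5,6}→4  {2,5,6,7}→4  {3,4,5,6}→6  {3,4,6,7}→12  {4,5,6,7}→12
  5 left: {0,1,2,5,6}→1  {1,2,4,5,6}→5  {1,2,5,6,7}→5  {2,3,4,5,6}→10  {2,4,5,6,7}→20  {3,4,5,6,7}→30
  6 left: {0,1,2,4,5,6}→6  {0,1,2,5,6,7}→6  {1,2,3,4,5,6}→15  {1,2,4,5,6,7}→30  {2,3,4,5,6,7}→60
  placing 0:a first → 105 extensions
  placing 3:x first → 42 extensions
  placing 7:y first → 21 extensions
total linear extensions = 168

168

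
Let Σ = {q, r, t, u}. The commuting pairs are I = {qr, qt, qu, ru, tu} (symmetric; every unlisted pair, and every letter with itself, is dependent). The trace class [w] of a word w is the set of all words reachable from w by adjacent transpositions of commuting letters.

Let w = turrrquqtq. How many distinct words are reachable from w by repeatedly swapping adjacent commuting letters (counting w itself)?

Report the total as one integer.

piece 0:t — minimal
piece 1:u — minimal
piece 2:r rests on {0:t}
piece 3:r rests on {2:r}
piece 4:r rests on {3:r}
piece 5:q — minimal
piece 6:u rests on {1:u}
piece 7:q rests on {5:q}
piece 8:t rests on {4:r}
piece 9:q rests on {7:q}
minimal pieces: {0:t, 1:u, 5:q}
ways to finish when only these pieces remain (= sum over removing one remaining piece with nothing left below it):
  1 left: {6}→1  {8}→1  {9}→1
  2 left: {1,6}→1  {4,8}→1  {6,8}→2  {6,9}→2  {7,9}→1  {8,9}→2
  3 left: {1,6,8}→3  {1,6,9}→3  {3,4,8}→1  {4,6,8}→3  {4,8,9}→3  {5,7,9}→1  {6,7,9}→3  {6,8,9}→6  {7,8,9}→3
  4 left: {1,4,6,8}→6  {1,6,7,9}→6  {1,6,8,9}→12  {2,3,4,8}→1  {3,4,6,8}→4  {3,4,8,9}→4  {4,6,8,9}→12  {4,7,8,9}→6  {5,6,7,9}→4  {5,7,8,9}→4  {6,7,8,9}→12
  5 left: {0,2,3,4,8}→1  {1,3,4,6,8}→10  {1,4,6,8,9}→30  {1,5,6,7,9}→10  {1,6,7,8,9}→30  {2,3,4,6,8}→5  {2,3,4,8,9}→5  {3,4,6,8,9}→20  {3,4,7,8,9}→10  {4,5,7,8,9}→10  {4,6,7,8,9}→30  {5,6,7,8,9}→20
  6 left: {0,2,3,4,6,8}→6  {0,2,3,4,8,9}→6  {1,2,3,4,6,8}→15  {1,3,4,6,8,9}→60  {1,4,6,7,8,9}→90  {1,5,6,7,8,9}→60  {2,3,4,6,8,9}→30  {2,3,4,7,8,9}→15  {3,4,5,7,8,9}→20  {3,4,6,7,8,9}→60  {4,5,6,7,8,9}→60
  7 left: {0,1,2,3,4,6,8}→21  {0,2,3,4,6,8,9}→42  {0,2,3,4,7,8,9}→21  {1,2,3,4,6,8,9}→105  {1,3,4,6,7,8,9}→210  {1,4,5,6,7,8,9}→210  {2,3,4,5,7,8,9}→35  {2,3,4,6,7,8,9}→105  {3,4,5,6,7,8,9}→140
  8 left: {0,1,2,3,4,6,8,9}→168  {0,2,3,4,5,7,8,9}→56  {0,2,3,4,6,7,8,9}→168  {1,2,3,4,6,7,8,9}→420  {1,3,4,5,6,7,8,9}→560  {2,3,4,5,6,7,8,9}→280
  placing 0:t first → 1260 extensions
  placing 1:u first → 504 extensions
  placing 5:q first → 756 extensions
total linear extensions = 2520

2520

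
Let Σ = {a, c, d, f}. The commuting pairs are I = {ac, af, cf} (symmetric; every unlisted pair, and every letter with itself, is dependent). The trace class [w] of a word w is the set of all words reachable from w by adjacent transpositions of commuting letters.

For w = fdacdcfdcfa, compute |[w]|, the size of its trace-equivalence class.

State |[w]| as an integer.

#0=f has no predecessor
#1=d depends on [0:f]
#2=a depends on [1:d]
#3=c depends on [1:d]
#4=d depends on [2:a, 3:c]
#5=c depends on [4:d]
#6=f depends on [4:d]
#7=d depends on [5:c, 6:f]
#8=c depends on [7:d]
#9=f depends on [7:d]
#10=a depends on [7:d]
sources: [0:f]
N(rest) = Σ N(rest − s) over sources s of rest; N(one piece) = 1:
  size 1 → [8]=1  [9]=1  [10]=1
  size 2 → [8,9]=2  [8,10]=2  [9,10]=2
  size 3 → [8,9,10]=6
  size 4 → [7,8,9,10]=6
  size 5 → [5,7,8,9,10]=6  [6,7,8,9,10]=6
  size 6 → [5,6,7,8,9,10]=12
  size 7 → [4,5,6,7,8,9,10]=12
  size 8 → [2,4,5,6,7,8,9,10]=12  [3,4,5,6,7,8,9,10]=12
  size 9 → [2,3,4,5,6,7,8,9,10]=24
  first=0(f) contributes 24

24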